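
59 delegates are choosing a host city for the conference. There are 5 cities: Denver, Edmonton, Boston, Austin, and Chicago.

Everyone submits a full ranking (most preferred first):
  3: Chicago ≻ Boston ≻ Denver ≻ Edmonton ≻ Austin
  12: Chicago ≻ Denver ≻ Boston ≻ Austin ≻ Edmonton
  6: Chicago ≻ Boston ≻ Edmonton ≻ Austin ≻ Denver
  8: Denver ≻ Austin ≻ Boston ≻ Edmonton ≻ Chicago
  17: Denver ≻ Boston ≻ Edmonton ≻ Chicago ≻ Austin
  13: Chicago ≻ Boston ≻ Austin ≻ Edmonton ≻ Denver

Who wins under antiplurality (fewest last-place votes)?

Boston

Last-place votes: Denver 19, Edmonton 12, Boston 0, Austin 20, Chicago 8.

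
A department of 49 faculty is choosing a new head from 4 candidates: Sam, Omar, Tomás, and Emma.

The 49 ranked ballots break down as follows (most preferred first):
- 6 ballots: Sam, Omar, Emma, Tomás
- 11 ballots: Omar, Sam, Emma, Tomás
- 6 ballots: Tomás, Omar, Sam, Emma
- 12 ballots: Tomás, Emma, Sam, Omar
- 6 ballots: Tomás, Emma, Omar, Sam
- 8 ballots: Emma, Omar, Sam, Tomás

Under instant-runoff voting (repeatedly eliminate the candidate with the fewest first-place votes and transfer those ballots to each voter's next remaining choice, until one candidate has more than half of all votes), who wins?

Round 1: Sam 6, Omar 11, Tomás 24, Emma 8. Sam eliminated.
Round 2: Omar 17, Tomás 24, Emma 8. Emma eliminated.
Round 3: Omar 25, Tomás 24. Omar has a majority (≥25).

Omar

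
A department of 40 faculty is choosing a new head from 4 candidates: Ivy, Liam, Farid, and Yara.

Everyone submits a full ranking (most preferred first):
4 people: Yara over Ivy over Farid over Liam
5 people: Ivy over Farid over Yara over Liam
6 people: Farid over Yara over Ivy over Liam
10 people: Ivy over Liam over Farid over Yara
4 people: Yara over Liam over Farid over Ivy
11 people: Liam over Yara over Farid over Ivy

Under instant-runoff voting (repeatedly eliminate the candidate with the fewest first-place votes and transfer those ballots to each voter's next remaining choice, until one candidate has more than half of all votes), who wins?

Yara

Round 1: Ivy 15, Liam 11, Farid 6, Yara 8. Farid eliminated.
Round 2: Ivy 15, Liam 11, Yara 14. Liam eliminated.
Round 3: Ivy 15, Yara 25. Yara has a majority (≥21).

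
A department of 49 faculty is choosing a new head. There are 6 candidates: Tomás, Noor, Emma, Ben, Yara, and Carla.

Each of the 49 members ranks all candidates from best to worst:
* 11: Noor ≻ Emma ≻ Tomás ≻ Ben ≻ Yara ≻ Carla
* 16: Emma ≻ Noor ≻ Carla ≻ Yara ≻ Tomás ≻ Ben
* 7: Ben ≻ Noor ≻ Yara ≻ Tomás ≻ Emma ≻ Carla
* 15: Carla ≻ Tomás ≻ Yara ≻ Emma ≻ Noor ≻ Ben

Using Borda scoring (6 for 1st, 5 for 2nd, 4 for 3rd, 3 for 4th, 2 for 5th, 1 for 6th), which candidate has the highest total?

Tomás: 11×4 + 16×2 + 7×3 + 15×5 = 172
Noor: 11×6 + 16×5 + 7×5 + 15×2 = 211
Emma: 11×5 + 16×6 + 7×2 + 15×3 = 210
Ben: 11×3 + 16×1 + 7×6 + 15×1 = 106
Yara: 11×2 + 16×3 + 7×4 + 15×4 = 158
Carla: 11×1 + 16×4 + 7×1 + 15×6 = 172

Noor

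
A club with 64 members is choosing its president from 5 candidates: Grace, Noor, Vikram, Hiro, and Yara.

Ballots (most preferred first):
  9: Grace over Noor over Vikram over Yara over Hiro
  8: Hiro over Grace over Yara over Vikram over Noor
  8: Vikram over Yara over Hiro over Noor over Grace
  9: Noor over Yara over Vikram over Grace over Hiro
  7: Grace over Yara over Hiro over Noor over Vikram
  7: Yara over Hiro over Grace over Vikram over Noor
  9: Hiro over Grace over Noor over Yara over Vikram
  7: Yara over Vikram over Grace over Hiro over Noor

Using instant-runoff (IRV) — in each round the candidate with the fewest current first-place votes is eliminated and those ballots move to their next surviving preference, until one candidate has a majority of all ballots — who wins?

Yara

Round 1: Grace 16, Noor 9, Vikram 8, Hiro 17, Yara 14. Vikram eliminated.
Round 2: Grace 16, Noor 9, Hiro 17, Yara 22. Noor eliminated.
Round 3: Grace 16, Hiro 17, Yara 31. Grace eliminated.
Round 4: Hiro 17, Yara 47. Yara has a majority (≥33).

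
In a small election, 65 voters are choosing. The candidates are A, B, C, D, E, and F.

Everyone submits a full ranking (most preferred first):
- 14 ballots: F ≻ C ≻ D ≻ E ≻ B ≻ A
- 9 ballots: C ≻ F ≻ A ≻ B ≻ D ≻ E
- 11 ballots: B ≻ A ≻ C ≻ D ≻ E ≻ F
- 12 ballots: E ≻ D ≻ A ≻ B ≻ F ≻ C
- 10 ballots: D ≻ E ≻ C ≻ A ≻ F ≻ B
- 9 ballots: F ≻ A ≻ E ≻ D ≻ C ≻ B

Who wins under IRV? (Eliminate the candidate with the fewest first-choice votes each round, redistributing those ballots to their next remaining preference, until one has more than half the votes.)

Round 1: A 0, B 11, C 9, D 10, E 12, F 23. A eliminated.
Round 2: B 11, C 9, D 10, E 12, F 23. C eliminated.
Round 3: B 11, D 10, E 12, F 32. D eliminated.
Round 4: B 11, E 22, F 32. B eliminated.
Round 5: E 33, F 32. E has a majority (≥33).

E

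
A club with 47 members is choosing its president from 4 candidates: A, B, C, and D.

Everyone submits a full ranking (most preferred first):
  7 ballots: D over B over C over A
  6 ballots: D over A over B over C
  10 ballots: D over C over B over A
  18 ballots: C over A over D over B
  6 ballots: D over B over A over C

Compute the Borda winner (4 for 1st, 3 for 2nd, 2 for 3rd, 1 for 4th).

D

A: 7×1 + 6×3 + 10×1 + 18×3 + 6×2 = 101
B: 7×3 + 6×2 + 10×2 + 18×1 + 6×3 = 89
C: 7×2 + 6×1 + 10×3 + 18×4 + 6×1 = 128
D: 7×4 + 6×4 + 10×4 + 18×2 + 6×4 = 152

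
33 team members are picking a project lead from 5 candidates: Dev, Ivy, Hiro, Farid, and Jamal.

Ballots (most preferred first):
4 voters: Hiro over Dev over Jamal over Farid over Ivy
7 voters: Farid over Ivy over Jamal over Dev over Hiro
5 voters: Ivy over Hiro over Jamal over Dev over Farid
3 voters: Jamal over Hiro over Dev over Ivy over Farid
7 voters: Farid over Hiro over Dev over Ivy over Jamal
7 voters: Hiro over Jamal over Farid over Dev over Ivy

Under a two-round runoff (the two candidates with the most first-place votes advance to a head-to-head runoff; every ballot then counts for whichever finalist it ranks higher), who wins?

Round 1 first-place votes: Dev 0, Ivy 5, Hiro 11, Farid 14, Jamal 3. Farid and Hiro advance.
Runoff: Farid is ranked above Hiro on 14 ballots, Hiro above Farid on 19.

Hiro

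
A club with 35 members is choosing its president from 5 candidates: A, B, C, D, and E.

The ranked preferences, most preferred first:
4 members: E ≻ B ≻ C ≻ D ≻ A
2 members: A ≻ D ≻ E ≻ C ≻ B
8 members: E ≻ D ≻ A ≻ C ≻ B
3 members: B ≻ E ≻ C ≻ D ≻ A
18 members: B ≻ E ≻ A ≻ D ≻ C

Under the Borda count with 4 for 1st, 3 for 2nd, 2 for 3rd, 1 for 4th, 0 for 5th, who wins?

A: 4×0 + 2×4 + 8×2 + 3×0 + 18×2 = 60
B: 4×3 + 2×0 + 8×0 + 3×4 + 18×4 = 96
C: 4×2 + 2×1 + 8×1 + 3×2 + 18×0 = 24
D: 4×1 + 2×3 + 8×3 + 3×1 + 18×1 = 55
E: 4×4 + 2×2 + 8×4 + 3×3 + 18×3 = 115

E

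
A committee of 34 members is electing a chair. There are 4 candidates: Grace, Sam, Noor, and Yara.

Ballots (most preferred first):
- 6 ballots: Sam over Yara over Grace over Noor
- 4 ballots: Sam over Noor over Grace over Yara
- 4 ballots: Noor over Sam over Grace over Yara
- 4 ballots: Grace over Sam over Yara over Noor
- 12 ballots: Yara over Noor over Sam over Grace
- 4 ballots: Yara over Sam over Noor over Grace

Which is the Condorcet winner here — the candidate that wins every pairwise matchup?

Sam

Sam vs Grace: 30–4
Sam vs Noor: 18–16
Sam vs Yara: 18–16
Sam beats every other candidate.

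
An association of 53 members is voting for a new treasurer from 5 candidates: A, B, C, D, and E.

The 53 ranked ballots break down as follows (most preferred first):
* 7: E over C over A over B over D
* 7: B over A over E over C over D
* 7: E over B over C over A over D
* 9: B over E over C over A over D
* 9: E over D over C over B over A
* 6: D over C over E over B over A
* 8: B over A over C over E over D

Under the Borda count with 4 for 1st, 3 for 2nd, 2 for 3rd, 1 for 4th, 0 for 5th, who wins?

A: 7×2 + 7×3 + 7×1 + 9×1 + 9×0 + 6×0 + 8×3 = 75
B: 7×1 + 7×4 + 7×3 + 9×4 + 9×1 + 6×1 + 8×4 = 139
C: 7×3 + 7×1 + 7×2 + 9×2 + 9×2 + 6×3 + 8×2 = 112
D: 7×0 + 7×0 + 7×0 + 9×0 + 9×3 + 6×4 + 8×0 = 51
E: 7×4 + 7×2 + 7×4 + 9×3 + 9×4 + 6×2 + 8×1 = 153

E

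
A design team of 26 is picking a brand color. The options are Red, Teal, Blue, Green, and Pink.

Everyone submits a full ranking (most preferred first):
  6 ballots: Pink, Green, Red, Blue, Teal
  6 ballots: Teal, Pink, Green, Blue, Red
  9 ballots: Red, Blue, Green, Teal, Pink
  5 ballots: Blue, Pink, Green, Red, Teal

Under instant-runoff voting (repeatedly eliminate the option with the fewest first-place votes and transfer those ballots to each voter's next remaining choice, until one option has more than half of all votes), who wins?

Round 1: Red 9, Teal 6, Blue 5, Green 0, Pink 6. Green eliminated.
Round 2: Red 9, Teal 6, Blue 5, Pink 6. Blue eliminated.
Round 3: Red 9, Teal 6, Pink 11. Teal eliminated.
Round 4: Red 9, Pink 17. Pink has a majority (≥14).

Pink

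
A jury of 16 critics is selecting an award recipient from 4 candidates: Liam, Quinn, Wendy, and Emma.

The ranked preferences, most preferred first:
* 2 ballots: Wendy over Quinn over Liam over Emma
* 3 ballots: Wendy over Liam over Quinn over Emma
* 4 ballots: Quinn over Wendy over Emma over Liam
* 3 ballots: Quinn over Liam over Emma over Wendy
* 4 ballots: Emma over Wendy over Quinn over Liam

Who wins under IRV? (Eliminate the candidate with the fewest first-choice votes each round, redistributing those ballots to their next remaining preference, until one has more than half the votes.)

Round 1: Liam 0, Quinn 7, Wendy 5, Emma 4. Liam eliminated.
Round 2: Quinn 7, Wendy 5, Emma 4. Emma eliminated.
Round 3: Quinn 7, Wendy 9. Wendy has a majority (≥9).

Wendy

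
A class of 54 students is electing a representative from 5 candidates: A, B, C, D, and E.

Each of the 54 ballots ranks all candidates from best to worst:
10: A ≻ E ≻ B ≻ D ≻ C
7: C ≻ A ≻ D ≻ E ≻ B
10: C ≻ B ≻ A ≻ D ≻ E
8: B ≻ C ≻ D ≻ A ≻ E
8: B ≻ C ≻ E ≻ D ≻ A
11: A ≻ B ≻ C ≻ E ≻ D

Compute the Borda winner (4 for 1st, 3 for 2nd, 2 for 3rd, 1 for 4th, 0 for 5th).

A: 10×4 + 7×3 + 10×2 + 8×1 + 8×0 + 11×4 = 133
B: 10×2 + 7×0 + 10×3 + 8×4 + 8×4 + 11×3 = 147
C: 10×0 + 7×4 + 10×4 + 8×3 + 8×3 + 11×2 = 138
D: 10×1 + 7×2 + 10×1 + 8×2 + 8×1 + 11×0 = 58
E: 10×3 + 7×1 + 10×0 + 8×0 + 8×2 + 11×1 = 64

B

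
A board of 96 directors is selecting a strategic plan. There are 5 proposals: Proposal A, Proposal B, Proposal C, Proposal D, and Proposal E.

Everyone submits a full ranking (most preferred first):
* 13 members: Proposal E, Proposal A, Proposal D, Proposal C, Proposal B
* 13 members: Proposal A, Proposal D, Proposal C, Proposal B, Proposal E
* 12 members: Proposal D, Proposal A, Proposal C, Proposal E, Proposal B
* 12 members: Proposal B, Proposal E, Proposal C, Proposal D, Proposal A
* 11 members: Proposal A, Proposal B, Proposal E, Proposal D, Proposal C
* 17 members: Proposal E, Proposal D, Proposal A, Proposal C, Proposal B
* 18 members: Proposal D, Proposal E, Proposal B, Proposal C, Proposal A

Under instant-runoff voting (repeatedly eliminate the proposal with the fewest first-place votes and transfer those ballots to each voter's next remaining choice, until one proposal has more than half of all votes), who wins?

Round 1: Proposal A 24, Proposal B 12, Proposal C 0, Proposal D 30, Proposal E 30. Proposal C eliminated.
Round 2: Proposal A 24, Proposal B 12, Proposal D 30, Proposal E 30. Proposal B eliminated.
Round 3: Proposal A 24, Proposal D 30, Proposal E 42. Proposal A eliminated.
Round 4: Proposal D 43, Proposal E 53. Proposal E has a majority (≥49).

Proposal E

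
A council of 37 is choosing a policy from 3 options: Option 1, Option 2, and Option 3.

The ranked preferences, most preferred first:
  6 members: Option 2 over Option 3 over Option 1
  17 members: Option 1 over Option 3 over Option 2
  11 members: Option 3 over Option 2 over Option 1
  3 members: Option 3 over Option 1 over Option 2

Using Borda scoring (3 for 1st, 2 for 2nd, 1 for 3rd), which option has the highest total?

Option 1: 6×1 + 17×3 + 11×1 + 3×2 = 74
Option 2: 6×3 + 17×1 + 11×2 + 3×1 = 60
Option 3: 6×2 + 17×2 + 11×3 + 3×3 = 88

Option 3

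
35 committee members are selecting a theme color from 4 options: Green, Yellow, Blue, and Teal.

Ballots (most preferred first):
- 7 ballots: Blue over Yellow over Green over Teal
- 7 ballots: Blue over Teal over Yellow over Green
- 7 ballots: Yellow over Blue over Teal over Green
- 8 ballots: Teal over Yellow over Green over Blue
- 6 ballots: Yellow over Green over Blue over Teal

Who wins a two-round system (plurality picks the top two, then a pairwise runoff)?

Round 1 first-place votes: Green 0, Yellow 13, Blue 14, Teal 8. Blue and Yellow advance.
Runoff: Blue is ranked above Yellow on 14 ballots, Yellow above Blue on 21.

Yellow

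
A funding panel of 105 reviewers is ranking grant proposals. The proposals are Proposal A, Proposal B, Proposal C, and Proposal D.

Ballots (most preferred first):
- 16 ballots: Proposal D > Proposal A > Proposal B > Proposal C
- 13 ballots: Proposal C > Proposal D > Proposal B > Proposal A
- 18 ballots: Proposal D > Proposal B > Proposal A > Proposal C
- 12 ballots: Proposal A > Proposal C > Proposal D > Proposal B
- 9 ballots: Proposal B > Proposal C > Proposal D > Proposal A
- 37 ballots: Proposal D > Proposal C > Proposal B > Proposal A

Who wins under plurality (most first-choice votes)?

First-place votes: Proposal A 12, Proposal B 9, Proposal C 13, Proposal D 71.

Proposal D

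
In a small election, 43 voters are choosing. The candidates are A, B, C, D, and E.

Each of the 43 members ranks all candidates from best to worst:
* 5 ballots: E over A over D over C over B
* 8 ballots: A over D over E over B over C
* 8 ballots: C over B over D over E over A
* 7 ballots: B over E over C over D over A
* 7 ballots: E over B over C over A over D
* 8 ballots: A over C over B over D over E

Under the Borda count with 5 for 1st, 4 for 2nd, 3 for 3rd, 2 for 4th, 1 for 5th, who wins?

B

A: 5×4 + 8×5 + 8×1 + 7×1 + 7×2 + 8×5 = 129
B: 5×1 + 8×2 + 8×4 + 7×5 + 7×4 + 8×3 = 140
C: 5×2 + 8×1 + 8×5 + 7×3 + 7×3 + 8×4 = 132
D: 5×3 + 8×4 + 8×3 + 7×2 + 7×1 + 8×2 = 108
E: 5×5 + 8×3 + 8×2 + 7×4 + 7×5 + 8×1 = 136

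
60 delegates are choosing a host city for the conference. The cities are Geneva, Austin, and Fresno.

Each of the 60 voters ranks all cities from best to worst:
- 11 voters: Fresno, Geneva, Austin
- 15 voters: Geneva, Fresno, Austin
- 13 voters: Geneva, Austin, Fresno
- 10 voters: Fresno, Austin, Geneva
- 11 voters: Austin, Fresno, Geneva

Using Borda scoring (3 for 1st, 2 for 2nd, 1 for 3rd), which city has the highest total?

Geneva: 11×2 + 15×3 + 13×3 + 10×1 + 11×1 = 127
Austin: 11×1 + 15×1 + 13×2 + 10×2 + 11×3 = 105
Fresno: 11×3 + 15×2 + 13×1 + 10×3 + 11×2 = 128

Fresno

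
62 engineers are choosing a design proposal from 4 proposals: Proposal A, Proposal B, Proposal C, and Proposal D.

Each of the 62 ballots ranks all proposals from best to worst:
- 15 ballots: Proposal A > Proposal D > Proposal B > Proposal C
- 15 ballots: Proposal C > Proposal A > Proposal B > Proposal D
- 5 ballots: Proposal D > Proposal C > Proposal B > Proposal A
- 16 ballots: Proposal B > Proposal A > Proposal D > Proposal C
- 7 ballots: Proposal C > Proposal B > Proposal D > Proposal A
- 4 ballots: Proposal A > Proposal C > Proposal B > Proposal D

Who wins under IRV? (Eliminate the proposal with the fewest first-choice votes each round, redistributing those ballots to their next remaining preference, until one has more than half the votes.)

Proposal A

Round 1: Proposal A 19, Proposal B 16, Proposal C 22, Proposal D 5. Proposal D eliminated.
Round 2: Proposal A 19, Proposal B 16, Proposal C 27. Proposal B eliminated.
Round 3: Proposal A 35, Proposal C 27. Proposal A has a majority (≥32).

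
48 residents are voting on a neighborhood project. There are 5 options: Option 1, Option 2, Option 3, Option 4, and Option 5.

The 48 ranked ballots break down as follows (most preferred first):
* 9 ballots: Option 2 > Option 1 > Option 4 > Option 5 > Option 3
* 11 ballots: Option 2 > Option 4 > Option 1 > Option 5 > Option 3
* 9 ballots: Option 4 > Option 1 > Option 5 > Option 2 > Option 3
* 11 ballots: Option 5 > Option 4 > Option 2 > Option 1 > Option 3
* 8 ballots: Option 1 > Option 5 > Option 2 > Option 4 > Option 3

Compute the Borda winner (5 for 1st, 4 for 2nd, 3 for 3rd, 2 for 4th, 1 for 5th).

Option 4

Option 1: 9×4 + 11×3 + 9×4 + 11×2 + 8×5 = 167
Option 2: 9×5 + 11×5 + 9×2 + 11×3 + 8×3 = 175
Option 3: 9×1 + 11×1 + 9×1 + 11×1 + 8×1 = 48
Option 4: 9×3 + 11×4 + 9×5 + 11×4 + 8×2 = 176
Option 5: 9×2 + 11×2 + 9×3 + 11×5 + 8×4 = 154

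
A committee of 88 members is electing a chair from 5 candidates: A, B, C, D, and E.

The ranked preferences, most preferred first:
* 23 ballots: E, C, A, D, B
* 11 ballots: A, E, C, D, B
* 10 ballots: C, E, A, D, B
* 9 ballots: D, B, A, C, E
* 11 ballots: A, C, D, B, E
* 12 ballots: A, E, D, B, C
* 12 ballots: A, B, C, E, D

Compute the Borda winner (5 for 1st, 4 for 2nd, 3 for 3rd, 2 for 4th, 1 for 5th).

A

A: 23×3 + 11×5 + 10×3 + 9×3 + 11×5 + 12×5 + 12×5 = 356
B: 23×1 + 11×1 + 10×1 + 9×4 + 11×2 + 12×2 + 12×4 = 174
C: 23×4 + 11×3 + 10×5 + 9×2 + 11×4 + 12×1 + 12×3 = 285
D: 23×2 + 11×2 + 10×2 + 9×5 + 11×3 + 12×3 + 12×1 = 214
E: 23×5 + 11×4 + 10×4 + 9×1 + 11×1 + 12×4 + 12×2 = 291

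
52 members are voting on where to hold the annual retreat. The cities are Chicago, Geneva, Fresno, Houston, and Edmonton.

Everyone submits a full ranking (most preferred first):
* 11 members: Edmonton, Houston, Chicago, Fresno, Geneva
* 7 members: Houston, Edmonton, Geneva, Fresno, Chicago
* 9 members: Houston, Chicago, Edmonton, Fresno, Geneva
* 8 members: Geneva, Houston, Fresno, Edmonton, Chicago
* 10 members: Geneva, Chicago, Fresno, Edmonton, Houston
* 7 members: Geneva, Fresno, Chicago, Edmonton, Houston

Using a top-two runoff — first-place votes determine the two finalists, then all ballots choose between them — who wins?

Houston

Round 1 first-place votes: Chicago 0, Geneva 25, Fresno 0, Houston 16, Edmonton 11. Geneva and Houston advance.
Runoff: Geneva is ranked above Houston on 25 ballots, Houston above Geneva on 27.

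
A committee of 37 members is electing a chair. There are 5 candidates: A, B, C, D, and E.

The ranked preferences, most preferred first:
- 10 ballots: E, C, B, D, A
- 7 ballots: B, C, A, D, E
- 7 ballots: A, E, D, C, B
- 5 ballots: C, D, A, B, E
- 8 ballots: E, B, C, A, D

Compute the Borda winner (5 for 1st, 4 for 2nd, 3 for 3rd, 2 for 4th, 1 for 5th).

C

A: 10×1 + 7×3 + 7×5 + 5×3 + 8×2 = 97
B: 10×3 + 7×5 + 7×1 + 5×2 + 8×4 = 114
C: 10×4 + 7×4 + 7×2 + 5×5 + 8×3 = 131
D: 10×2 + 7×2 + 7×3 + 5×4 + 8×1 = 83
E: 10×5 + 7×1 + 7×4 + 5×1 + 8×5 = 130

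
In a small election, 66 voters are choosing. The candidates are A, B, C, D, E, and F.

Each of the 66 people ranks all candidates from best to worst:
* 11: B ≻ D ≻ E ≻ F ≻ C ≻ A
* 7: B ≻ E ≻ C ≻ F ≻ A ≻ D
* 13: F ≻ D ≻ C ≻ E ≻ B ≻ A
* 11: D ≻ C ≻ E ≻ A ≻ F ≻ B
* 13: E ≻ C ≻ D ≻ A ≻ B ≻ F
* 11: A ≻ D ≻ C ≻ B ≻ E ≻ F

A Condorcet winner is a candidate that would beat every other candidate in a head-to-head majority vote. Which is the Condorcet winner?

D

D vs A: 48–18
D vs B: 48–18
D vs C: 46–20
D vs E: 46–20
D vs F: 46–20
D beats every other candidate.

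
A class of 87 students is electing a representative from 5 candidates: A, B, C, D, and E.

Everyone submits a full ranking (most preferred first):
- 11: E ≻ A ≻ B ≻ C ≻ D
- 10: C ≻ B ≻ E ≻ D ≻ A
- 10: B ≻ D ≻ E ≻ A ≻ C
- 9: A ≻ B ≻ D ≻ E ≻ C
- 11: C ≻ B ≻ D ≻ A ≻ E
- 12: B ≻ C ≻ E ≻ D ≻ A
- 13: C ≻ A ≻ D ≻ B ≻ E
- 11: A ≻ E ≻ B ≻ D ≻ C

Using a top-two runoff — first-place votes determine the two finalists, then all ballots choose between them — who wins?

Round 1 first-place votes: A 20, B 22, C 34, D 0, E 11. C and B advance.
Runoff: C is ranked above B on 34 ballots, B above C on 53.

B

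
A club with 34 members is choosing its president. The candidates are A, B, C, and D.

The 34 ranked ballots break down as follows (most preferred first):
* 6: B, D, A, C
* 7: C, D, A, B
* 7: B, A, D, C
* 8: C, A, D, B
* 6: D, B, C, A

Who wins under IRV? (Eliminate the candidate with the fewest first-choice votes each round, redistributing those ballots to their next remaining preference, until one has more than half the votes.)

B

Round 1: A 0, B 13, C 15, D 6. A eliminated.
Round 2: B 13, C 15, D 6. D eliminated.
Round 3: B 19, C 15. B has a majority (≥18).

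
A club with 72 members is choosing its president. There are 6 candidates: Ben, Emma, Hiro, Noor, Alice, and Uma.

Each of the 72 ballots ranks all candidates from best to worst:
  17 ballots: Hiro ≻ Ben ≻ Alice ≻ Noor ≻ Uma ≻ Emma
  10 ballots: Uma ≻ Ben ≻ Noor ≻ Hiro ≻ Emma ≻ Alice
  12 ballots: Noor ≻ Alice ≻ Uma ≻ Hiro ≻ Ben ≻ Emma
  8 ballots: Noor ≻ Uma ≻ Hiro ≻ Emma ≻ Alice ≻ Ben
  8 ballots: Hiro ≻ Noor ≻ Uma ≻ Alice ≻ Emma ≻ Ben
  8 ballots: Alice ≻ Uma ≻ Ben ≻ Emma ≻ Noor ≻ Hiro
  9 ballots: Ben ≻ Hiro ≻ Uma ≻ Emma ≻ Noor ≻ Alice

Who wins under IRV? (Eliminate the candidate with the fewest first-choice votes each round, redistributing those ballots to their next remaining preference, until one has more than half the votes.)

Noor

Round 1: Ben 9, Emma 0, Hiro 25, Noor 20, Alice 8, Uma 10. Emma eliminated.
Round 2: Ben 9, Hiro 25, Noor 20, Alice 8, Uma 10. Alice eliminated.
Round 3: Ben 9, Hiro 25, Noor 20, Uma 18. Ben eliminated.
Round 4: Hiro 34, Noor 20, Uma 18. Uma eliminated.
Round 5: Hiro 34, Noor 38. Noor has a majority (≥37).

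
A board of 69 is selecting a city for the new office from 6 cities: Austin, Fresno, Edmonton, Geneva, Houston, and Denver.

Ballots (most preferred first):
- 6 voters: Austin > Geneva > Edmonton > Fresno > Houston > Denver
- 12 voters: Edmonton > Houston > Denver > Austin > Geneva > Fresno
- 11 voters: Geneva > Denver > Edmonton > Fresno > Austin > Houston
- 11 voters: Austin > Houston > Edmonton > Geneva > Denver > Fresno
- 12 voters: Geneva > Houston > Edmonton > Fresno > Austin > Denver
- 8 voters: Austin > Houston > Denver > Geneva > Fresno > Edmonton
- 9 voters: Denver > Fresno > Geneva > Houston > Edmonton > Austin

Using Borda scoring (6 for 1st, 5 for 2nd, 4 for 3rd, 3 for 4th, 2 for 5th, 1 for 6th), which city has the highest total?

Geneva

Austin: 6×6 + 12×3 + 11×2 + 11×6 + 12×2 + 8×6 + 9×1 = 241
Fresno: 6×3 + 12×1 + 11×3 + 11×1 + 12×3 + 8×2 + 9×5 = 171
Edmonton: 6×4 + 12×6 + 11×4 + 11×4 + 12×4 + 8×1 + 9×2 = 258
Geneva: 6×5 + 12×2 + 11×6 + 11×3 + 12×6 + 8×3 + 9×4 = 285
Houston: 6×2 + 12×5 + 11×1 + 11×5 + 12×5 + 8×5 + 9×3 = 265
Denver: 6×1 + 12×4 + 11×5 + 11×2 + 12×1 + 8×4 + 9×6 = 229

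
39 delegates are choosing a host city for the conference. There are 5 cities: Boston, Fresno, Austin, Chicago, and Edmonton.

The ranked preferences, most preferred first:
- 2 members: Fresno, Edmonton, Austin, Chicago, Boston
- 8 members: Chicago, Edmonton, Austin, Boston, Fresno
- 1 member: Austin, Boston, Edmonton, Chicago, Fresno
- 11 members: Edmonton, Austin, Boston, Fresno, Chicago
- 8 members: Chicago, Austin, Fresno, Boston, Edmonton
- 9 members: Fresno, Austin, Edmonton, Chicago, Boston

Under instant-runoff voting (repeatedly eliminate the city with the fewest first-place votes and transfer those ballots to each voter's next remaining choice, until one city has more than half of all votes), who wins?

Round 1: Boston 0, Fresno 11, Austin 1, Chicago 16, Edmonton 11. Boston eliminated.
Round 2: Fresno 11, Austin 1, Chicago 16, Edmonton 11. Austin eliminated.
Round 3: Fresno 11, Chicago 16, Edmonton 12. Fresno eliminated.
Round 4: Chicago 16, Edmonton 23. Edmonton has a majority (≥20).

Edmonton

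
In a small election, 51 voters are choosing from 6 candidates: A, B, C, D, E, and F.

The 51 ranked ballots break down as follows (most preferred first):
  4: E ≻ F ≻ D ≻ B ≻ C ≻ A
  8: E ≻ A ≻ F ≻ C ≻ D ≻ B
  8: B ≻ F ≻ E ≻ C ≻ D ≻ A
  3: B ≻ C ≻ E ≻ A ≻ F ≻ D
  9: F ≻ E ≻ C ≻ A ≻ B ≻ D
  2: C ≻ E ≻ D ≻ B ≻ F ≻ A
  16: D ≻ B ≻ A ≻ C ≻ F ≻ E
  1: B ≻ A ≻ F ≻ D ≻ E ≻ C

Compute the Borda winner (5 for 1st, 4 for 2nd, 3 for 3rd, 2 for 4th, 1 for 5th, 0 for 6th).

B

A: 4×0 + 8×4 + 8×0 + 3×2 + 9×2 + 2×0 + 16×3 + 1×4 = 108
B: 4×2 + 8×0 + 8×5 + 3×5 + 9×1 + 2×2 + 16×4 + 1×5 = 145
C: 4×1 + 8×2 + 8×2 + 3×4 + 9×3 + 2×5 + 16×2 + 1×0 = 117
D: 4×3 + 8×1 + 8×1 + 3×0 + 9×0 + 2×3 + 16×5 + 1×2 = 116
E: 4×5 + 8×5 + 8×3 + 3×3 + 9×4 + 2×4 + 16×0 + 1×1 = 138
F: 4×4 + 8×3 + 8×4 + 3×1 + 9×5 + 2×1 + 16×1 + 1×3 = 141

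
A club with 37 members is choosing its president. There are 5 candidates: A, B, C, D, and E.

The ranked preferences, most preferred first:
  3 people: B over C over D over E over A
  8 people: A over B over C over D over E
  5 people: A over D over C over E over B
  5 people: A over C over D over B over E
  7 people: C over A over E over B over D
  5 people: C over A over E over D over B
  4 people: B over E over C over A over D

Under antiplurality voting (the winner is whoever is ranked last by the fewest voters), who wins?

C

Last-place votes: A 3, B 10, C 0, D 11, E 13.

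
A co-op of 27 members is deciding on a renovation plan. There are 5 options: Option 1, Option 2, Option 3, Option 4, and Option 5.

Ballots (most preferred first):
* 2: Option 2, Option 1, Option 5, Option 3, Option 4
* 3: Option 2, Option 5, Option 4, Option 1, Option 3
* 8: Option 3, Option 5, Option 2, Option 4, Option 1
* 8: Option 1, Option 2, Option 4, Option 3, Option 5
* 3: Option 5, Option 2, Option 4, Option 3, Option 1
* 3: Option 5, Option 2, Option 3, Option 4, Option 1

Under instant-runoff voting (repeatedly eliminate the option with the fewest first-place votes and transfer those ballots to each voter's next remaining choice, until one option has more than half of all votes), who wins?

Option 5

Round 1: Option 1 8, Option 2 5, Option 3 8, Option 4 0, Option 5 6. Option 4 eliminated.
Round 2: Option 1 8, Option 2 5, Option 3 8, Option 5 6. Option 2 eliminated.
Round 3: Option 1 10, Option 3 8, Option 5 9. Option 3 eliminated.
Round 4: Option 1 10, Option 5 17. Option 5 has a majority (≥14).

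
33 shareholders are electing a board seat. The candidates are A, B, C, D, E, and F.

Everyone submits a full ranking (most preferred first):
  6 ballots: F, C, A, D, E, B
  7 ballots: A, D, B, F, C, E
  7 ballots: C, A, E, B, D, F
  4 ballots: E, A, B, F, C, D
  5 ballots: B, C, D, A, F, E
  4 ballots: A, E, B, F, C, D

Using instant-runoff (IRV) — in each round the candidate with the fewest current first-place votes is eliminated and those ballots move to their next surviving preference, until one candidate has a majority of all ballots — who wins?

C

Round 1: A 11, B 5, C 7, D 0, E 4, F 6. D eliminated.
Round 2: A 11, B 5, C 7, E 4, F 6. E eliminated.
Round 3: A 15, B 5, C 7, F 6. B eliminated.
Round 4: A 15, C 12, F 6. F eliminated.
Round 5: A 15, C 18. C has a majority (≥17).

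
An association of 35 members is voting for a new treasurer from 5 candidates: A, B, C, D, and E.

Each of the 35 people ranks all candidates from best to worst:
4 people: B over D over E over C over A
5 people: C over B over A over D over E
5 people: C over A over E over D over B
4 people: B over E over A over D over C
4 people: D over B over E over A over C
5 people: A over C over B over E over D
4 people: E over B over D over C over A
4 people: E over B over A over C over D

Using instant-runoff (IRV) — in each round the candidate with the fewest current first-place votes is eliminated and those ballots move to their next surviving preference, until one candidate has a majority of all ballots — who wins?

B

Round 1: A 5, B 8, C 10, D 4, E 8. D eliminated.
Round 2: A 5, B 12, C 10, E 8. A eliminated.
Round 3: B 12, C 15, E 8. E eliminated.
Round 4: B 20, C 15. B has a majority (≥18).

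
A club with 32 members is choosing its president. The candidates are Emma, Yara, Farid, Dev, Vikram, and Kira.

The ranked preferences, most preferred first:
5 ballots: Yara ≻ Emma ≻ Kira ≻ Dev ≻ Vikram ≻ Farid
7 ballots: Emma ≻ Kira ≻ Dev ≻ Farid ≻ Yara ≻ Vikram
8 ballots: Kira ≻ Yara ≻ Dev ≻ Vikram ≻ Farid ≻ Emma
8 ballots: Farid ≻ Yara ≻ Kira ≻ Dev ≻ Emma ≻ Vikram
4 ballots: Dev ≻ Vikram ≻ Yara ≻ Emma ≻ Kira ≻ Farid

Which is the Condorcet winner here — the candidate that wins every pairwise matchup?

Yara

Yara vs Emma: 25–7
Yara vs Farid: 17–15
Yara vs Dev: 21–11
Yara vs Vikram: 28–4
Yara vs Kira: 17–15
Yara beats every other candidate.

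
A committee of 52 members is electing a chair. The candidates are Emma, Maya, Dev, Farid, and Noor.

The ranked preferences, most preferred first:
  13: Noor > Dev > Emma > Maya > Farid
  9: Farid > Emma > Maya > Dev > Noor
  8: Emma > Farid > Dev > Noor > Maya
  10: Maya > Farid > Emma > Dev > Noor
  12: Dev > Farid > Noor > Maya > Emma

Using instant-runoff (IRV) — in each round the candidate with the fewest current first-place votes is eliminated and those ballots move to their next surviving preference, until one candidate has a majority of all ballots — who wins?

Farid

Round 1: Emma 8, Maya 10, Dev 12, Farid 9, Noor 13. Emma eliminated.
Round 2: Maya 10, Dev 12, Farid 17, Noor 13. Maya eliminated.
Round 3: Dev 12, Farid 27, Noor 13. Farid has a majority (≥27).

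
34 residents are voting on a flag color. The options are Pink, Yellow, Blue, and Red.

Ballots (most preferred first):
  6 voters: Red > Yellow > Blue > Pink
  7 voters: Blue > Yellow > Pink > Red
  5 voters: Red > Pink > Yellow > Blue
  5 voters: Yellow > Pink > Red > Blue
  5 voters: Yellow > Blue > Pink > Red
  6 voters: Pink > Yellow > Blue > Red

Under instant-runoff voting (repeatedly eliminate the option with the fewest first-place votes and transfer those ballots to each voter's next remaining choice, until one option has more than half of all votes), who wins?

Round 1: Pink 6, Yellow 10, Blue 7, Red 11. Pink eliminated.
Round 2: Yellow 16, Blue 7, Red 11. Blue eliminated.
Round 3: Yellow 23, Red 11. Yellow has a majority (≥18).

Yellow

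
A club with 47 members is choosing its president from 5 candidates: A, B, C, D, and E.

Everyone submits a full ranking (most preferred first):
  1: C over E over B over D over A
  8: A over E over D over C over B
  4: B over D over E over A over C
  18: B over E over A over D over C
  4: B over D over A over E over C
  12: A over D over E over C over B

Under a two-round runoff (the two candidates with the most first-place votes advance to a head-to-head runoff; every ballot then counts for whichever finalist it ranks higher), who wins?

Round 1 first-place votes: A 20, B 26, C 1, D 0, E 0. B and A advance.
Runoff: B is ranked above A on 27 ballots, A above B on 20.

B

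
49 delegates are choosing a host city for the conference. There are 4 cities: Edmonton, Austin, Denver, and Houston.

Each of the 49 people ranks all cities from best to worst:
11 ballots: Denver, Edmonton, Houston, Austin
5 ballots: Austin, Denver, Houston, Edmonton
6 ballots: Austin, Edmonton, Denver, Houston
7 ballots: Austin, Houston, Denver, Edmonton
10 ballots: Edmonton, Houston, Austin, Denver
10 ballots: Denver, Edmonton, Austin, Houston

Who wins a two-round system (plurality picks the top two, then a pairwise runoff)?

Round 1 first-place votes: Edmonton 10, Austin 18, Denver 21, Houston 0. Denver and Austin advance.
Runoff: Denver is ranked above Austin on 21 ballots, Austin above Denver on 28.

Austin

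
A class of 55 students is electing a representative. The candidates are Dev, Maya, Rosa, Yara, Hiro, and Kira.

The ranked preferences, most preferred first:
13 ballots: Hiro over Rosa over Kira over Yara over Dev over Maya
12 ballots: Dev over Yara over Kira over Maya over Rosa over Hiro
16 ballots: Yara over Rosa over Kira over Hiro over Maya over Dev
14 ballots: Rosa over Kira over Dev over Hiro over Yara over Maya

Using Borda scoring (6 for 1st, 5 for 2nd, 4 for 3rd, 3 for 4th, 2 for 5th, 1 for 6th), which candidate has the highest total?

Rosa

Dev: 13×2 + 12×6 + 16×1 + 14×4 = 170
Maya: 13×1 + 12×3 + 16×2 + 14×1 = 95
Rosa: 13×5 + 12×2 + 16×5 + 14×6 = 253
Yara: 13×3 + 12×5 + 16×6 + 14×2 = 223
Hiro: 13×6 + 12×1 + 16×3 + 14×3 = 180
Kira: 13×4 + 12×4 + 16×4 + 14×5 = 234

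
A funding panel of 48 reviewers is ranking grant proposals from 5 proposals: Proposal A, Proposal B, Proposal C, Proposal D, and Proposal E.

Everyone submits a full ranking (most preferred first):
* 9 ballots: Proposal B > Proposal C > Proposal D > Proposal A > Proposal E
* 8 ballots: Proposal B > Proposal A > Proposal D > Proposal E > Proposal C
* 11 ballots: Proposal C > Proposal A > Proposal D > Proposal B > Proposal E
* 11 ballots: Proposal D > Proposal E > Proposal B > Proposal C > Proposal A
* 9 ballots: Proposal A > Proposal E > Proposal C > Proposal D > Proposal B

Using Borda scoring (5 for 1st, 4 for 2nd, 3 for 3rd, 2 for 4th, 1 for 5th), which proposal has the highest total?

Proposal A: 9×2 + 8×4 + 11×4 + 11×1 + 9×5 = 150
Proposal B: 9×5 + 8×5 + 11×2 + 11×3 + 9×1 = 149
Proposal C: 9×4 + 8×1 + 11×5 + 11×2 + 9×3 = 148
Proposal D: 9×3 + 8×3 + 11×3 + 11×5 + 9×2 = 157
Proposal E: 9×1 + 8×2 + 11×1 + 11×4 + 9×4 = 116

Proposal D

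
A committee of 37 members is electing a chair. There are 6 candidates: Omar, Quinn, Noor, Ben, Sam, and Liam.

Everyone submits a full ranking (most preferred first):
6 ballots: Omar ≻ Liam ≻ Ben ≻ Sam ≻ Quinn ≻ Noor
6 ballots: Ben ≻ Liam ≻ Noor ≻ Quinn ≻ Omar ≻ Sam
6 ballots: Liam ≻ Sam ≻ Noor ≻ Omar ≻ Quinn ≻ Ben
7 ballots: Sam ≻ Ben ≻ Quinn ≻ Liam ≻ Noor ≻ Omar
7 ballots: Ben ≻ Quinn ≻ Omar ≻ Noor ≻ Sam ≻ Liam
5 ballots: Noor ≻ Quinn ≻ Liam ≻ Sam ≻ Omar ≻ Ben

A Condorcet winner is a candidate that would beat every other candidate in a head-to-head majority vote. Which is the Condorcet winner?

Ben vs Omar: 20–17
Ben vs Quinn: 26–11
Ben vs Noor: 26–11
Ben vs Sam: 19–18
Ben vs Liam: 20–17
Ben beats every other candidate.

Ben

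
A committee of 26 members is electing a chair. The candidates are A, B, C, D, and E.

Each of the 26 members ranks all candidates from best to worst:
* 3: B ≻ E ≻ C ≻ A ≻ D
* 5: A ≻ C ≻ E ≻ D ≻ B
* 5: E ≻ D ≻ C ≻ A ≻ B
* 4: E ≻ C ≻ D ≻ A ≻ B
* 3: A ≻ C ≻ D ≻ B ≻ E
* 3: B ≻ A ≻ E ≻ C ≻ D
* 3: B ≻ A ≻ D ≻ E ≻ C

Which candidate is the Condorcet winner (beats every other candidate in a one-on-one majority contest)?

A vs B: 17–9
A vs C: 14–12
A vs D: 17–9
A vs E: 14–12
A beats every other candidate.

A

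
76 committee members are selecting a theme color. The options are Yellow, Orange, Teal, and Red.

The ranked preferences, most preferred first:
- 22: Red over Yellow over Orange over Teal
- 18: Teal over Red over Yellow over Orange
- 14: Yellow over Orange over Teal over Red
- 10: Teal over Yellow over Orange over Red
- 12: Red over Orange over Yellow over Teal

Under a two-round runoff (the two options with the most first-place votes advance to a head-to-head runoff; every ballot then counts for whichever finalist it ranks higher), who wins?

Teal

Round 1 first-place votes: Yellow 14, Orange 0, Teal 28, Red 34. Red and Teal advance.
Runoff: Red is ranked above Teal on 34 ballots, Teal above Red on 42.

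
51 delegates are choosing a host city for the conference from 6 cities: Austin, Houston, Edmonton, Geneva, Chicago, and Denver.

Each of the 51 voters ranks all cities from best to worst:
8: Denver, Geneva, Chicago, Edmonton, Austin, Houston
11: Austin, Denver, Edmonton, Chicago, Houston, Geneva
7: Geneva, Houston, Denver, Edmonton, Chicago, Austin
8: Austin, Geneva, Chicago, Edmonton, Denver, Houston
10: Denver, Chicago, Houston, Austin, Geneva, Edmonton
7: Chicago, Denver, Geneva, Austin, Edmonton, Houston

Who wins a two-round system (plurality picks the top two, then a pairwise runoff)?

Round 1 first-place votes: Austin 19, Houston 0, Edmonton 0, Geneva 7, Chicago 7, Denver 18. Austin and Denver advance.
Runoff: Austin is ranked above Denver on 19 ballots, Denver above Austin on 32.

Denver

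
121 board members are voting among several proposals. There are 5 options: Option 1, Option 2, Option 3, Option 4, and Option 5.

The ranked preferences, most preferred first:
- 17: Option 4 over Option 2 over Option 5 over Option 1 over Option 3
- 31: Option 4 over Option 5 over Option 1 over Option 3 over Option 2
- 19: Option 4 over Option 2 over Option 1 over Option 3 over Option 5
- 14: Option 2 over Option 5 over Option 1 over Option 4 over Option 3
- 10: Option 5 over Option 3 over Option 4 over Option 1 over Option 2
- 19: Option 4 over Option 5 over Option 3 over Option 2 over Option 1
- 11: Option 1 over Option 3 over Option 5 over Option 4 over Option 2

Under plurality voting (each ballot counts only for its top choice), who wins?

Option 4

First-place votes: Option 1 11, Option 2 14, Option 3 0, Option 4 86, Option 5 10.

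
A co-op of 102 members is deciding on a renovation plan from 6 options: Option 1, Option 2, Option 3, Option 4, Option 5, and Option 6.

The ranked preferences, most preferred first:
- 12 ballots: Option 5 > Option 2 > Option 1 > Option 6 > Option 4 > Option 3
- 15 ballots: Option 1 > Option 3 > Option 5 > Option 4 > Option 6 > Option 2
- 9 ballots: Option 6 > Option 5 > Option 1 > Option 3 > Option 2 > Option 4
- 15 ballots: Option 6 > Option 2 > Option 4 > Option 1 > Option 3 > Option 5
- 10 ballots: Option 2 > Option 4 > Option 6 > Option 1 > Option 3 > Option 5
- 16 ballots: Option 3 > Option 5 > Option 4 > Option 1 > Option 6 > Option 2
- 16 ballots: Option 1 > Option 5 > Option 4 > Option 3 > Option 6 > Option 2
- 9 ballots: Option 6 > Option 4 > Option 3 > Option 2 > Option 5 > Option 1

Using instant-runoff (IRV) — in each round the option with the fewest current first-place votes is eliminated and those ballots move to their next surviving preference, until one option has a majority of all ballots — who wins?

Option 1

Round 1: Option 1 31, Option 2 10, Option 3 16, Option 4 0, Option 5 12, Option 6 33. Option 4 eliminated.
Round 2: Option 1 31, Option 2 10, Option 3 16, Option 5 12, Option 6 33. Option 2 eliminated.
Round 3: Option 1 31, Option 3 16, Option 5 12, Option 6 43. Option 5 eliminated.
Round 4: Option 1 43, Option 3 16, Option 6 43. Option 3 eliminated.
Round 5: Option 1 59, Option 6 43. Option 1 has a majority (≥52).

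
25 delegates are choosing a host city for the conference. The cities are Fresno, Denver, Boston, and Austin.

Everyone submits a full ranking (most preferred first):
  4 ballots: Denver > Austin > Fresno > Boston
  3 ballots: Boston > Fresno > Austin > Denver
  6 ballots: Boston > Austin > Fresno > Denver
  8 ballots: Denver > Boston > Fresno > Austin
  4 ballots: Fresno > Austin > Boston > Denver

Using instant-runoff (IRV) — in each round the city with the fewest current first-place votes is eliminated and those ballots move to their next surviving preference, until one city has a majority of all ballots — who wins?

Boston

Round 1: Fresno 4, Denver 12, Boston 9, Austin 0. Austin eliminated.
Round 2: Fresno 4, Denver 12, Boston 9. Fresno eliminated.
Round 3: Denver 12, Boston 13. Boston has a majority (≥13).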